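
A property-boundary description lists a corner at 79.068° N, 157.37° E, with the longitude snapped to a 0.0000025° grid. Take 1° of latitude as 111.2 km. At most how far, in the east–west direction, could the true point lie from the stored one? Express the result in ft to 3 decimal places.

0.086 ft

With a 0.0000025° grid the true value lies within half a step, ±0.0000025°/2 = ±1.25e-06°, of the stored one.
One degree of longitude at 79.068° is 111200 × cos 79.068° ≈ 111200 × 0.1896 = 21088.4 m.
Maximum E–W displacement: 1.25e-06 × 21088.4 = 0.0263605 m.
Converting: 0.0263605 m × 3.2808 ft/m ≈ 0.086485 ft.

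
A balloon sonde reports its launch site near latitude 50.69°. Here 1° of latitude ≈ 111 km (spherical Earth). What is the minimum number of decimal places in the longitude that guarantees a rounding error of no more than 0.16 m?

At 50.69° one degree of longitude covers 111000 × cos 50.69° ≈ 111000 × 0.6335 ≈ 70320.3 m.
With N decimal places the half-ulp bound is 0.5·10⁻ᴺ°, or 0.5·10⁻ᴺ × 70320.3 m on the ground.
Need 0.5 × 70320.3 × 10⁻ᴺ ≤ 0.16 → 10⁻ᴺ ≤ 4.551e-06, so N ≥ 5.34.
At 5 places the error can reach 0.352 m, but 6 places keeps it to 0.0352 m.

6 decimal places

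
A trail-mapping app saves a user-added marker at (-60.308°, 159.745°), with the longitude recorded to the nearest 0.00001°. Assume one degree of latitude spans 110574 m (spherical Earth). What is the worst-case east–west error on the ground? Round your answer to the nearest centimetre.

27 centimetres

Rounding to 5 decimal places leaves the longitude within ±5e-06° of the true value.
Parallels shrink by cos φ, so at 60.308° a degree of longitude is 110574 × 0.4953 ≈ 54771.4 m.
Maximum E–W displacement: 5e-06 × 54771.4 = 0.273857 m.
That is 0.273857 m = 27.386 cm.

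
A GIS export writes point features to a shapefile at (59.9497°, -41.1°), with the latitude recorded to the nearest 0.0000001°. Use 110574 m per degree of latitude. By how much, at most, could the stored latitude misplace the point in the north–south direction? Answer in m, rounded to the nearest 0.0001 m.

Rounding to 7 decimal places leaves the latitude within ±5e-08° of the true value.
So the N–S error is at most 5e-08 × 110574 = 0.0055287 m.

0.0055 m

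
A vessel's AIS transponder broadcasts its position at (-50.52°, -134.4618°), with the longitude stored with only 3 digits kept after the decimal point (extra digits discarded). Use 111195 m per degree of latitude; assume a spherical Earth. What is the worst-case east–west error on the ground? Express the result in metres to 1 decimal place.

70.7 metres

Truncating at 3 decimal places can drop up to a full unit in the last place, so the longitude may be off by as much as 0.001°.
Parallels shrink by cos φ, so at 50.52° a degree of longitude is 111195 × 0.6358 ≈ 70698.8 m.
So at most 0.001° × 70698.8 ≈ 70.6988 m east–west.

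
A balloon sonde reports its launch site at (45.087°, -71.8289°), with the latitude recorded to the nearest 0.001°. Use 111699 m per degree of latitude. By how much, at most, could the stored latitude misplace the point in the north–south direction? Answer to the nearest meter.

56 meters

Rounding to 3 decimal places leaves the latitude within ±0.0005° of the true value.
North–south distance: 0.0005° × 111699 m/° = 55.8495 m.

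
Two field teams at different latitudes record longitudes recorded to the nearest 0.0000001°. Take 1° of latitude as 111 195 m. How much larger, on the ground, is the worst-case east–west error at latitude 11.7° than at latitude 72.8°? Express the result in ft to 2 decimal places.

0.01 ft

Rounding to 7 decimal places leaves the longitude within ±5e-08° of the true value.
At 11.7°: 5e-08° × 111195 × cos 11.7° = 5e-08 × 111195 × 0.9792 ≈ 0.0054442 m.
Error at 72.8° = 5e-08° × 111195 × cos 72.8° ≈ 0.0055597 × 0.2957 = 0.0016441 m.
So the lower-latitude error exceeds the higher by 0.0054442 − 0.0016441 = 0.0038002 m.
In feet: 0.00380017 m ÷ 0.3048 ≈ 0.012468 ft.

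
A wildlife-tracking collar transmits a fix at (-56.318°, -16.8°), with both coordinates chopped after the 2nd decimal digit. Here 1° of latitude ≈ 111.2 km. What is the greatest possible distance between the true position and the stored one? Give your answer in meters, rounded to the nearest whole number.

Truncating at 2 decimal places can drop up to a full unit in the last place, so each coordinate may be off by as much as 0.01°.
North–south component: 0.01° × 111200 = 1112 m.
East–west component at 56.318°: 0.01° × 111200 × cos 56.318° ≈ 0.01 × 61669.6 ≈ 616.696 m.
Combining orthogonally: (1112² + 616.696²)^½ ≈ 1271.56 m.

1272 meters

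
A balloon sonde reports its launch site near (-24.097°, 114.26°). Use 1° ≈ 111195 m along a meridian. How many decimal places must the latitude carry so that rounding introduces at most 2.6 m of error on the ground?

One degree of latitude covers 111195 m.
With N decimal places the half-ulp bound is 0.5·10⁻ᴺ°, or 0.5·10⁻ᴺ × 111195 m on the ground.
Need 0.5 × 111195 × 10⁻ᴺ ≤ 2.6 → 10⁻ᴺ ≤ 4.676e-05, so N ≥ 4.33.
N = 4 would give 5.56 m (too coarse); N = 5 gives 0.556 m ≤ 2.6 m.

5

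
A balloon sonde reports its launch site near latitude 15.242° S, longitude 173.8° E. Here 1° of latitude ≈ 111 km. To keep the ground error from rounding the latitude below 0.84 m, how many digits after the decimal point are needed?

5 decimal places

One degree of latitude covers 111000 m.
N decimal places → at most half a unit in the last place, 0.5 × 10⁻ᴺ° = 111000/2 × 10⁻ᴺ m.
Need 0.5 × 111000 × 10⁻ᴺ ≤ 0.84 → 10⁻ᴺ ≤ 1.514e-05, so N ≥ 4.82.
So 5 decimal places suffice (0.555 m); 4 would allow up to 5.55 m.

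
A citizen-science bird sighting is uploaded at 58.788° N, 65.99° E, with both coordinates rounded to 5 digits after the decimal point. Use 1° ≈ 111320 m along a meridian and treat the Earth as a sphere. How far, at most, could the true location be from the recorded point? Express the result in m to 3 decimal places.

Rounding to 5 decimal places leaves each coordinate within ±5e-06° of the true value.
N–S: 5e-06° × 111320 m/° = 0.5566 m.
E–W at 58.788°: 5e-06° × 111320 × cos 58.788° = 5e-06 × 111320 × 0.5182 ≈ 0.288434 m.
Combining orthogonally: (0.5566² + 0.288434²)^½ ≈ 0.626895 m.

0.627 m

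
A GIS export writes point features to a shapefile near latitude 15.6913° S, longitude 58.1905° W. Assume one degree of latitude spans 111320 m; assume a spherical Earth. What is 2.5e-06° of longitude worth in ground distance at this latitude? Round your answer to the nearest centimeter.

27 centimeters

2.5e-06° of longitude at 15.6913° is 2.5e-06 × 111320 × cos 15.6913° ≈ 2.5e-06 × 107171 = 0.267929 m.
That is 0.267929 m = 26.793 cm.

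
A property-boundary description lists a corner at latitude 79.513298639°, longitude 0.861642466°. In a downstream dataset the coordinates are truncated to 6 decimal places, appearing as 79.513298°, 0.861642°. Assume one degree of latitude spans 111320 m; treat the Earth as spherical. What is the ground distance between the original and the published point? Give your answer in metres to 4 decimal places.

The latitude changed by +0.000000639° and the longitude by +0.000000466°.
N–S: 0.000000639° × 111320 m/° = 0.0711335 m.
East–west at this latitude: 0.000000466° × 111320 × cos 79.5133° ≈ 0.000000466 × 20261.1 = 0.00944165 m.
Combined displacement = (0.0711335² + 0.00944165²)^½ ≈ 0.0717573 m.

0.0718 metres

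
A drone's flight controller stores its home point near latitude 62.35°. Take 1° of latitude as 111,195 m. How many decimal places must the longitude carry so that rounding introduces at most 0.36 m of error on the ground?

5 decimal places

At 62.35° one degree of longitude covers 111195 × cos 62.35° ≈ 111195 × 0.4641 ≈ 51602.2 m.
With N decimal places the half-ulp bound is 0.5·10⁻ᴺ°, or 0.5·10⁻ᴺ × 51602.2 m on the ground.
Need 0.5 × 51602.2 × 10⁻ᴺ ≤ 0.36 → 10⁻ᴺ ≤ 1.395e-05, so N ≥ 4.86.
At 4 places the error can reach 2.58 m, but 5 places keeps it to 0.258 m.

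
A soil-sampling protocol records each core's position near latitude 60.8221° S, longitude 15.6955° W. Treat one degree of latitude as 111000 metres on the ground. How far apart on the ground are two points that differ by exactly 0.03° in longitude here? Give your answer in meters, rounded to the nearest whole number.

At 60.8221° a degree of longitude is 111000 × cos 60.8221° ≈ 54115 m, so 0.03° corresponds to 1623.45 m.

1623 meters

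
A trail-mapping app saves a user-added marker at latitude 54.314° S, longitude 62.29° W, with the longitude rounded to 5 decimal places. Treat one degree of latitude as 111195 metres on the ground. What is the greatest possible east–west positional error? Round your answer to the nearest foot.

Rounding to 5 decimal places leaves the longitude within ±5e-06° of the true value.
At latitude 54.314° a degree of longitude spans 111195 m × cos 54.314° = 111195 × 0.5833 ≈ 64864.8 m.
So at most 5e-06° × 64864.8 ≈ 0.324324 m east–west.
In feet: 0.324324 m ÷ 0.3048 ≈ 1.0641 ft.

1 feet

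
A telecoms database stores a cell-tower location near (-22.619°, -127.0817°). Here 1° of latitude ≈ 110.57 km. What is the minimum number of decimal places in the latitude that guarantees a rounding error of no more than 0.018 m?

7 decimal places

One degree of latitude covers 110570 m.
With N decimal places the half-ulp bound is 0.5·10⁻ᴺ°, or 0.5·10⁻ᴺ × 110570 m on the ground.
Need 0.5 × 110570 × 10⁻ᴺ ≤ 0.018 → 10⁻ᴺ ≤ 3.256e-07, so N ≥ 6.49.
So 7 decimal places suffice (0.00553 m); 6 would allow up to 0.0553 m.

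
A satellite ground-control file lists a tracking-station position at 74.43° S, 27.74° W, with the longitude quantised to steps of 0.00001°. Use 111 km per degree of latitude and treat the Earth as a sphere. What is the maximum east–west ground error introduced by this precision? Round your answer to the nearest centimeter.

With a 0.00001° grid the true value lies within half a step, ±0.00001°/2 = ±5e-06°, of the stored one.
One degree of longitude at 74.43° is 111000 × cos 74.43° ≈ 111000 × 0.2684 = 29794.1 m.
So at most 5e-06° × 29794.1 ≈ 0.148971 m east–west.
That is 0.148971 m = 14.897 cm.

15 centimeters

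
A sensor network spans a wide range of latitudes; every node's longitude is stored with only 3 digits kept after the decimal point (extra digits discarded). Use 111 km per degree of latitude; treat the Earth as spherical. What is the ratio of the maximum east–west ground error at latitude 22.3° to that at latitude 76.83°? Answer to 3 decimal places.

4.061

Truncating at 3 decimal places can drop up to a full unit in the last place, so the longitude may be off by as much as 0.001°.
At 22.3°: 0.001° × 111000 × cos 22.3° = 0.001 × 111000 × 0.9252 ≈ 102.7 m.
At 76.83°: 0.001° × 111000 × cos 76.83° = 0.001 × 111000 × 0.2278 ≈ 25.29 m.
Ratio: 102.7 / 25.29 = cos 22.3° / cos 76.83° ≈ 4.0608.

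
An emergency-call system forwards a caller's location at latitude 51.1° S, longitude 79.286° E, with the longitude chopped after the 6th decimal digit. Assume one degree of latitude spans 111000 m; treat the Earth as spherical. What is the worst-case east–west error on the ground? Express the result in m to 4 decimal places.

Truncating at 6 decimal places can drop up to a full unit in the last place, so the longitude may be off by as much as 1e-06°.
At latitude 51.1° a degree of longitude spans 111000 m × cos 51.1° = 111000 × 0.6280 ≈ 69703.9 m.
East–west error: 1e-06° × 69703.9 m/° ≈ 0.0697039 m.

0.0697 m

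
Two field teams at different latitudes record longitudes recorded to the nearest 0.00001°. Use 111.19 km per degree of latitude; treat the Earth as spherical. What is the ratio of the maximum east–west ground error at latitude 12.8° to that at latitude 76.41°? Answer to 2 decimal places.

4.15

Rounding to 5 decimal places leaves the longitude within ±5e-06° of the true value.
At 12.8°: 5e-06° × 111190 × cos 12.8° = 5e-06 × 111190 × 0.9751 ≈ 0.54213 m.
Error at 76.41° = 5e-06° × 111190 × cos 76.41° ≈ 0.55595 × 0.2350 = 0.13063 m.
The ratio reduces to cos 12.8° / cos 76.41° = 0.9751/0.2350 ≈ 4.1501.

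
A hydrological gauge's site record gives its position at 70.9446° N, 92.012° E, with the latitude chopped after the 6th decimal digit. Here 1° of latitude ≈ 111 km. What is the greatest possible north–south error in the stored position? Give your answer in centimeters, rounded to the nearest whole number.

11 centimeters

Truncating at 6 decimal places can drop up to a full unit in the last place, so the latitude may be off by as much as 1e-06°.
North–south distance: 1e-06° × 111000 m/° = 0.111 m.
That is 0.111 m = 11.1 cm.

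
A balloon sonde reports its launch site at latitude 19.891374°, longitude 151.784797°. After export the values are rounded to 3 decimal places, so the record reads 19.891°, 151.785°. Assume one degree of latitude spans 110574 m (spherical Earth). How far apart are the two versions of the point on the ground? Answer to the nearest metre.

46 metres

The latitude changed by +0.000374° and the longitude by -0.000203°.
N–S: 0.000374° × 110574 m/° = 41.3547 m.
E–W at 19.891°: -0.000203° × 110574 × cos 19.891° = -0.000203 × 110574 × 0.9403 ≈ -21.1074 m.
Combined displacement = (41.3547² + 21.1074²)^½ ≈ 46.4299 m.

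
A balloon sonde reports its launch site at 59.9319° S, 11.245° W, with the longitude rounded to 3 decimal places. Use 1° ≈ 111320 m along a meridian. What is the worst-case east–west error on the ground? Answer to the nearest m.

Rounding to 3 decimal places leaves the longitude within ±0.0005° of the true value.
At latitude 59.9319° a degree of longitude spans 111320 m × cos 59.9319° = 111320 × 0.5010 ≈ 55774.5 m.
East–west error: 0.0005° × 55774.5 m/° ≈ 27.8873 m.

28 m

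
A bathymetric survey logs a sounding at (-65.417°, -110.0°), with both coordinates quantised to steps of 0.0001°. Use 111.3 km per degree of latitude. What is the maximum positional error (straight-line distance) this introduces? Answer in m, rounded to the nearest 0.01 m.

6.03 m

With a 0.0001° grid the true value lies within half a step, ±0.0001°/2 = ±5e-05°, of the stored one.
Latitude error → 5e-05 × 111300 = 5.565 m along the meridian.
Longitude error → 5e-05 × 111300 × cos 65.417° = 5e-05 × 111300 × 0.4160 ≈ 2.3151 m.
Combining orthogonally: (5.565² + 2.3151²)^½ ≈ 6.02735 m.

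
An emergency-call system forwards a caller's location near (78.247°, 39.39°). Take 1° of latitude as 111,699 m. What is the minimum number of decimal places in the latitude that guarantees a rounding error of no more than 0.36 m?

6 decimal places

One degree of latitude covers 111699 m.
Rounding to N decimal places gives at most 0.5 × 10⁻ᴺ degrees of error, i.e. 0.5 × 10⁻ᴺ × 111699 m.
Setting 55849.5 × 10⁻ᴺ ≤ 0.36 gives 10ᴺ ≥ 1.551e+05, i.e. N ≥ 5.19.
N = 5 would give 0.558 m (too coarse); N = 6 gives 0.0558 m ≤ 0.36 m.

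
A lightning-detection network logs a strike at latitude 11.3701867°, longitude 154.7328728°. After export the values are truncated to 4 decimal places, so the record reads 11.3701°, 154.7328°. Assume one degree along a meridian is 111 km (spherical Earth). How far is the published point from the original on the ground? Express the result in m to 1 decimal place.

Δlat = 11.3701867 − 11.3701 = +0.0000867°; Δlon = 154.7328728 − 154.7328 = +0.0000728°.
North–south shift: 0.0000867 × 111000 = 9.6237 m.
East–west at this latitude: 0.0000728° × 111000 × cos 11.3701° ≈ 0.0000728 × 108822 = 7.92221 m.
Combined displacement = (9.6237² + 7.92221²)^½ ≈ 12.465 m.

12.5 m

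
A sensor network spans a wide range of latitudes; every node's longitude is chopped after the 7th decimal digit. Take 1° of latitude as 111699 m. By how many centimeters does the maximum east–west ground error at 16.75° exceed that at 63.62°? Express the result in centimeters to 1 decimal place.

0.6 centimeters

Truncating at 7 decimal places can drop up to a full unit in the last place, so the longitude may be off by as much as 1e-07°.
Error at 16.75° = 1e-07° × 111699 × cos 16.75° ≈ 0.01117 × 0.9576 = 0.010696 m.
Error at 63.62° = 1e-07° × 111699 × cos 63.62° ≈ 0.01117 × 0.4443 = 0.004963 m.
So the lower-latitude error exceeds the higher by 0.010696 − 0.004963 = 0.0057329 m.
That is 0.00573294 m = 0.57329 cm.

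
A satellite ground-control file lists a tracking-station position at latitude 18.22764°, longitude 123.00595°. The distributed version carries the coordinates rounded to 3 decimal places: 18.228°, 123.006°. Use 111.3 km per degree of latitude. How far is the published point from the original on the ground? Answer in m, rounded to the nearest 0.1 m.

The latitude changed by -0.00036° and the longitude by -0.00005°.
North–south shift: -0.00036 × 111300 = -40.068 m.
E–W at 18.228°: -0.00005° × 111300 × cos 18.228° = -0.00005 × 111300 × 0.9498 ≈ -5.28574 m.
Combined displacement = (40.068² + 5.28574²)^½ ≈ 40.4151 m.

40.4 m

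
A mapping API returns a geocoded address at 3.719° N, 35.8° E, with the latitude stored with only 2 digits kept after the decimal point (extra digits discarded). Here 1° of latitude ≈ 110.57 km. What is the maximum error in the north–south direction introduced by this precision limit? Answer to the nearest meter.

Truncating at 2 decimal places can drop up to a full unit in the last place, so the latitude may be off by as much as 0.01°.
North–south distance: 0.01° × 110570 m/° = 1105.7 m.

1106 meters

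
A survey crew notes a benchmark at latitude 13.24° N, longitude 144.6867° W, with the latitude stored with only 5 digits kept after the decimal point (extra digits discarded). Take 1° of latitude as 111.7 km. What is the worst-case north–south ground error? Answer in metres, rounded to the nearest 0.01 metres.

Truncating at 5 decimal places can drop up to a full unit in the last place, so the latitude may be off by as much as 1e-05°.
North–south distance: 1e-05° × 111700 m/° = 1.117 m.

1.12 metres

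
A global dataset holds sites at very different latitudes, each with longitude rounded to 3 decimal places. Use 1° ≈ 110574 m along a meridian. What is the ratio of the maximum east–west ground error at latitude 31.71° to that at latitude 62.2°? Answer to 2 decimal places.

Rounding to 3 decimal places leaves the longitude within ±0.0005° of the true value.
Error at 31.71° = 0.0005° × 110574 × cos 31.71° ≈ 55.287 × 0.8507 = 47.034 m.
At 62.2°: 0.0005° × 110574 × cos 62.2° = 0.0005 × 110574 × 0.4664 ≈ 25.785 m.
The ratio reduces to cos 31.71° / cos 62.2° = 0.8507/0.4664 ≈ 1.8241.

1.82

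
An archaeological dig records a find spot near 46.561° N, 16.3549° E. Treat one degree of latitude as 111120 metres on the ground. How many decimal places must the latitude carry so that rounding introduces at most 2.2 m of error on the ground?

5 decimal places

One degree of latitude covers 111120 m.
Rounding to N decimal places gives at most 0.5 × 10⁻ᴺ degrees of error, i.e. 0.5 × 10⁻ᴺ × 111120 m.
Setting 55560 × 10⁻ᴺ ≤ 2.2 gives 10ᴺ ≥ 2.525e+04, i.e. N ≥ 4.40.
So 5 decimal places suffice (0.556 m); 4 would allow up to 5.56 m.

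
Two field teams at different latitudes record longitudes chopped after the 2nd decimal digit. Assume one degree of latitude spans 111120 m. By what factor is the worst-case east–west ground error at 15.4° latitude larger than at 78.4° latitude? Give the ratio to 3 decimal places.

Truncating at 2 decimal places can drop up to a full unit in the last place, so the longitude may be off by as much as 0.01°.
Error at 15.4° = 0.01° × 111120 × cos 15.4° ≈ 1111.2 × 0.9641 = 1071.3 m.
Error at 78.4° = 0.01° × 111120 × cos 78.4° ≈ 1111.2 × 0.2011 = 223.44 m.
Ratio: 1071.3 / 223.44 = cos 15.4° / cos 78.4° ≈ 4.7946.

4.795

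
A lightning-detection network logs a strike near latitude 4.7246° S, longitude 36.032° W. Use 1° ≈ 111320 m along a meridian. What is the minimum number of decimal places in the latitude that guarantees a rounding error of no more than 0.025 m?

One degree of latitude covers 111320 m.
N decimal places → at most half a unit in the last place, 0.5 × 10⁻ᴺ° = 111320/2 × 10⁻ᴺ m.
Need 0.5 × 111320 × 10⁻ᴺ ≤ 0.025 → 10⁻ᴺ ≤ 4.492e-07, so N ≥ 6.35.
So 7 decimal places suffice (0.00557 m); 6 would allow up to 0.0557 m.

7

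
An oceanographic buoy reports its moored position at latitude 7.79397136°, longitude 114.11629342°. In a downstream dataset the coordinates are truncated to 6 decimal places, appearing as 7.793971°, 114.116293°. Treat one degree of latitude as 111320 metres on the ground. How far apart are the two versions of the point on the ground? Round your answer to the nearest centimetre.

6 centimetres

The latitude changed by +0.00000036° and the longitude by +0.00000042°.
North–south shift: 0.00000036 × 111320 = 0.0400752 m.
East–west at this latitude: 0.00000042° × 111320 × cos 7.79397° ≈ 0.00000042 × 110292 = 0.0463225 m.
Combined displacement = (0.0400752² + 0.0463225²)^½ ≈ 0.0612519 m.
That is 0.0612519 m = 6.1252 cm.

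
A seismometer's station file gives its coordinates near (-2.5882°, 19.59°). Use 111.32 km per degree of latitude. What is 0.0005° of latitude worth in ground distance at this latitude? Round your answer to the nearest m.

0.0005° × 111320 m/° = 55.66 m.

56 m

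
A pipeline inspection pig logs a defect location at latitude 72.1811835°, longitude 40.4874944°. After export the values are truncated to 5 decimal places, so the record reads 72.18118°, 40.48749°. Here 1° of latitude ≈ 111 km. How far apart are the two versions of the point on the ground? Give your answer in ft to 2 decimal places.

The latitude changed by +0.0000035° and the longitude by +0.0000044°.
N–S: 0.0000035° × 111000 m/° = 0.3885 m.
East–west at this latitude: 0.0000044° × 111000 × cos 72.1812° ≈ 0.0000044 × 33966.9 = 0.149454 m.
Hypotenuse of the two orthogonal shifts: √(0.3885² + 0.149454²) = 0.416256 m.
Converting: 0.416256 m × 3.2808 ft/m ≈ 1.3657 ft.

1.37 ft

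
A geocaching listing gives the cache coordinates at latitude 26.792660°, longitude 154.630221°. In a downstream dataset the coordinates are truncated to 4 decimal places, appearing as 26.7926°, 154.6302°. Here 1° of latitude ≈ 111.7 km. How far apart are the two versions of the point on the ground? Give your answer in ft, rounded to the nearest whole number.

Δlat = 26.792660 − 26.7926 = +0.000060°; Δlon = 154.630221 − 154.6302 = +0.000021°.
North–south shift: 0.000060 × 111700 = 6.702 m.
E–W at 26.7926°: 0.000021° × 111700 × cos 26.7926° = 0.000021 × 111700 × 0.8926 ≈ 2.09388 m.
Distance: √(6.702² + 2.09388²) ≈ 7.02148 m.
Converting: 7.02148 m × 3.2808 ft/m ≈ 23.036 ft.

23 ft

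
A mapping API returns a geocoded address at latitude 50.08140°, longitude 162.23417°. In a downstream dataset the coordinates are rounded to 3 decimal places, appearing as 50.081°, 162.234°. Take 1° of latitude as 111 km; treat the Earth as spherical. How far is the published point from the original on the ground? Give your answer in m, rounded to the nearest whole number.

The latitude changed by +0.00040° and the longitude by +0.00017°.
North–south shift: 0.00040 × 111000 = 44.4 m.
E–W at 50.081°: 0.00017° × 111000 × cos 50.081° = 0.00017 × 111000 × 0.6417 ≈ 12.109 m.
Hypotenuse of the two orthogonal shifts: √(44.4² + 12.109²) = 46.0216 m.

46 m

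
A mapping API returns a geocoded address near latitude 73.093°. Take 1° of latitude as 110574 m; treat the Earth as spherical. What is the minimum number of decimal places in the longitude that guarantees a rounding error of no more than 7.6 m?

At 73.093° one degree of longitude covers 110574 × cos 73.093° ≈ 110574 × 0.2908 ≈ 32157 m.
N decimal places → at most half a unit in the last place, 0.5 × 10⁻ᴺ° = 32157/2 × 10⁻ᴺ m.
Setting 16078.5 × 10⁻ᴺ ≤ 7.6 gives 10ᴺ ≥ 2116, i.e. N ≥ 3.33.
At 3 places the error can reach 16.1 m, but 4 places keeps it to 1.61 m.

4 decimal places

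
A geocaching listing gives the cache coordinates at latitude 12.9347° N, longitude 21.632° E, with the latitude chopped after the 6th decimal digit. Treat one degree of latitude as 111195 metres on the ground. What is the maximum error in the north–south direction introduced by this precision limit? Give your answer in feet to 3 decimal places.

0.365 feet

Truncating at 6 decimal places can drop up to a full unit in the last place, so the latitude may be off by as much as 1e-06°.
So the N–S error is at most 1e-06 × 111195 = 0.111195 m.
In feet: 0.111195 m ÷ 0.3048 ≈ 0.36481 ft.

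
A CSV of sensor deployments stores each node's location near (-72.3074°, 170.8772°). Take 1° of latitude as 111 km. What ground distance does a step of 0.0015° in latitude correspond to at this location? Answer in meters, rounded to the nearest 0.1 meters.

166.5 meters

Along a meridian 0.0015° is 0.0015 × 111000 = 166.5 m.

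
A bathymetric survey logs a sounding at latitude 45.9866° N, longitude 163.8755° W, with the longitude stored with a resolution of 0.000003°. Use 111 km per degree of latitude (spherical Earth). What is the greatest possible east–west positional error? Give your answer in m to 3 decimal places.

0.116 m

With a 0.000003° grid the true value lies within half a step, ±0.000003°/2 = ±1.5e-06°, of the stored one.
One degree of longitude at 45.9866° is 111000 × cos 45.9866° ≈ 111000 × 0.6948 = 77125.8 m.
Maximum E–W displacement: 1.5e-06 × 77125.8 = 0.115689 m.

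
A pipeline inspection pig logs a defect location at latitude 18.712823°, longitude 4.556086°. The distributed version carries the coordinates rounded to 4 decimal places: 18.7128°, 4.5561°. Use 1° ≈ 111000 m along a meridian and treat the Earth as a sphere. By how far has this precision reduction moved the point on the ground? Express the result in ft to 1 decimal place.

The latitude changed by +0.000023° and the longitude by -0.000014°.
North–south shift: 0.000023 × 111000 = 2.553 m.
E–W at 18.7128°: -0.000014° × 111000 × cos 18.7128° = -0.000014 × 111000 × 0.9471 ≈ -1.47185 m.
Distance: √(2.553² + 1.47185²) ≈ 2.94689 m.
In feet: 2.94689 m ÷ 0.3048 ≈ 9.6683 ft.

9.7 ft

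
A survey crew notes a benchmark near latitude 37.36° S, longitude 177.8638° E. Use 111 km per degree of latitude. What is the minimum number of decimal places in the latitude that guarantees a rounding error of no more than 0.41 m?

One degree of latitude covers 111000 m.
With N decimal places the half-ulp bound is 0.5·10⁻ᴺ°, or 0.5·10⁻ᴺ × 111000 m on the ground.
Setting 55500 × 10⁻ᴺ ≤ 0.41 gives 10ᴺ ≥ 1.354e+05, i.e. N ≥ 5.13.
N = 5 would give 0.555 m (too coarse); N = 6 gives 0.0555 m ≤ 0.41 m.

6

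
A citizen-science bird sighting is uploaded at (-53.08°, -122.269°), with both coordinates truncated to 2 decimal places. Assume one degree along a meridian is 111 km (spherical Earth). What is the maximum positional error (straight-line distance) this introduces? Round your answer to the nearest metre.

Truncating at 2 decimal places can drop up to a full unit in the last place, so each coordinate may be off by as much as 0.01°.
N–S: 0.01° × 111000 m/° = 1110 m.
E–W at 53.08°: 0.01° × 111000 × cos 53.08° = 0.01 × 111000 × 0.6007 ≈ 666.776 m.
Combining orthogonally: (1110² + 666.776²)^½ ≈ 1294.87 m.

1295 metres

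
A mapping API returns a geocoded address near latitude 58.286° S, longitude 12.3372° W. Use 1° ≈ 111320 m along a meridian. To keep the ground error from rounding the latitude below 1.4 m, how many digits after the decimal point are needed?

5

One degree of latitude covers 111320 m.
With N decimal places the half-ulp bound is 0.5·10⁻ᴺ°, or 0.5·10⁻ᴺ × 111320 m on the ground.
Need 0.5 × 111320 × 10⁻ᴺ ≤ 1.4 → 10⁻ᴺ ≤ 2.515e-05, so N ≥ 4.60.
At 4 places the error can reach 5.57 m, but 5 places keeps it to 0.557 m.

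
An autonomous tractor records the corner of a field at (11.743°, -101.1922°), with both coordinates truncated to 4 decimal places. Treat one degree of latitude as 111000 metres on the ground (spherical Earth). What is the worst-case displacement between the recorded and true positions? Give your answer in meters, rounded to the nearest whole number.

Truncating at 4 decimal places can drop up to a full unit in the last place, so each coordinate may be off by as much as 0.0001°.
Latitude error → 0.0001 × 111000 = 11.1 m along the meridian.
E–W at 11.743°: 0.0001° × 111000 × cos 11.743° = 0.0001 × 111000 × 0.9791 ≈ 10.8677 m.
Combining orthogonally: (11.1² + 10.8677²)^½ ≈ 15.5344 m.

16 meters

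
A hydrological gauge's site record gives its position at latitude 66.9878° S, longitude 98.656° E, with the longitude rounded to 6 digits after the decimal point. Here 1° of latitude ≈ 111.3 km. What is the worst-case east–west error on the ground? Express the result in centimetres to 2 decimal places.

2.18 centimetres

Rounding to 6 decimal places leaves the longitude within ±5e-07° of the true value.
Parallels shrink by cos φ, so at 66.9878° a degree of longitude is 111300 × 0.3909 ≈ 43510.2 m.
So at most 5e-07° × 43510.2 ≈ 0.0217551 m east–west.
That is 0.0217551 m = 2.1755 cm.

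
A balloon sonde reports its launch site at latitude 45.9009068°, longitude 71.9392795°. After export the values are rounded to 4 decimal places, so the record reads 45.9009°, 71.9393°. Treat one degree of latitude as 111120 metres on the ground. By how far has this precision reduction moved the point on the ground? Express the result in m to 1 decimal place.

The latitude changed by +0.0000068° and the longitude by -0.0000205°.
N–S: 0.0000068° × 111120 m/° = 0.755616 m.
E–W at 45.9009°: -0.0000205° × 111120 × cos 45.9009° = -0.0000205 × 111120 × 0.6959 ≈ -1.58524 m.
Distance: √(0.755616² + 1.58524²) ≈ 1.75611 m.

1.8 m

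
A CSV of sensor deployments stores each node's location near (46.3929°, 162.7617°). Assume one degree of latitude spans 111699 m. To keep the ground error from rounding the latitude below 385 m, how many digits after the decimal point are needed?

3 decimal places

One degree of latitude covers 111699 m.
With N decimal places the half-ulp bound is 0.5·10⁻ᴺ°, or 0.5·10⁻ᴺ × 111699 m on the ground.
Need 0.5 × 111699 × 10⁻ᴺ ≤ 385 → 10⁻ᴺ ≤ 6.894e-03, so N ≥ 2.16.
N = 2 would give 558 m (too coarse); N = 3 gives 55.8 m ≤ 385 m.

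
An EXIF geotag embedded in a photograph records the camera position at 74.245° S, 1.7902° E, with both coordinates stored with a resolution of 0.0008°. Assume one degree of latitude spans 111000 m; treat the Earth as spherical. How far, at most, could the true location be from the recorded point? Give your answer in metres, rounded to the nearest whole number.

With a 0.0008° grid the true value lies within half a step, ±0.0008°/2 = ±0.0004°, of the stored one.
North–south component: 0.0004° × 111000 = 44.4 m.
East–west component at 74.245°: 0.0004° × 111000 × cos 74.245° ≈ 0.0004 × 30139.2 ≈ 12.0557 m.
Worst case both components are at the extreme and orthogonal: √(44.4² + 12.0557²) ≈ 46.0076 m.

46 metres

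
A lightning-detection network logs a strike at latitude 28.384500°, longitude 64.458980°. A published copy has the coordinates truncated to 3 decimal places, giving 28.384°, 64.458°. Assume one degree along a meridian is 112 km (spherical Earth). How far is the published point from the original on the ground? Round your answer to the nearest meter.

112 meters

The latitude changed by +0.000500° and the longitude by +0.000980°.
N–S: 0.000500° × 112000 m/° = 56 m.
East–west at this latitude: 0.000980° × 112000 × cos 28.384° ≈ 0.000980 × 98535.5 = 96.5648 m.
Distance: √(56² + 96.5648²) ≈ 111.628 m.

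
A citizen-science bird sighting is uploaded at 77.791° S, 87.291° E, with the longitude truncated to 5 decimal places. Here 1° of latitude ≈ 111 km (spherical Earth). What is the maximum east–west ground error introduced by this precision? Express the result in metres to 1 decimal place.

0.2 metres

Truncating at 5 decimal places can drop up to a full unit in the last place, so the longitude may be off by as much as 1e-05°.
One degree of longitude at 77.791° is 111000 × cos 77.791° ≈ 111000 × 0.2115 = 23474.1 m.
Maximum E–W displacement: 1e-05 × 23474.1 = 0.234741 m.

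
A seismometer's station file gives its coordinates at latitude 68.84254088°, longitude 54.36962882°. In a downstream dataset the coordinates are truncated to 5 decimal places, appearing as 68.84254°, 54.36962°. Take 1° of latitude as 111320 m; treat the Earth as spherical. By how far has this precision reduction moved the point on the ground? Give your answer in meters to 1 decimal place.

0.4 meters

The latitude changed by +0.00000088° and the longitude by +0.00000882°.
North–south shift: 0.00000088 × 111320 = 0.0979616 m.
E–W at 68.8425°: 0.00000882° × 111320 × cos 68.8425° = 0.00000882 × 111320 × 0.3609 ≈ 0.354379 m.
Combined displacement = (0.0979616² + 0.354379²)^½ ≈ 0.367669 m.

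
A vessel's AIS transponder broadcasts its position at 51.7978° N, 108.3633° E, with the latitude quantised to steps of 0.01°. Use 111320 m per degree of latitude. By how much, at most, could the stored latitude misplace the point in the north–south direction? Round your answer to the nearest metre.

557 metres

With a 0.01° grid the true value lies within half a step, ±0.01°/2 = ±0.005°, of the stored one.
Along the meridian that is 0.005° × 111320 m/° = 556.6 m.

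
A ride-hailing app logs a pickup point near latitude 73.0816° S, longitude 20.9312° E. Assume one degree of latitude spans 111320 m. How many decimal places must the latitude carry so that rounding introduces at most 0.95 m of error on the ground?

One degree of latitude covers 111320 m.
N decimal places → at most half a unit in the last place, 0.5 × 10⁻ᴺ° = 111320/2 × 10⁻ᴺ m.
Need 0.5 × 111320 × 10⁻ᴺ ≤ 0.95 → 10⁻ᴺ ≤ 1.707e-05, so N ≥ 4.77.
So 5 decimal places suffice (0.557 m); 4 would allow up to 5.57 m.

5 decimal places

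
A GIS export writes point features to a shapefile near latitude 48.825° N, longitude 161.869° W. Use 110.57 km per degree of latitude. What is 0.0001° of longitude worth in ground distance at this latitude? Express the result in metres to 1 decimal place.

One degree of longitude here spans 110570 × cos 48.825° = 110570 × 0.6584 ≈ 72795 m; 0.0001° of that is 7.2795 m.

7.3 metres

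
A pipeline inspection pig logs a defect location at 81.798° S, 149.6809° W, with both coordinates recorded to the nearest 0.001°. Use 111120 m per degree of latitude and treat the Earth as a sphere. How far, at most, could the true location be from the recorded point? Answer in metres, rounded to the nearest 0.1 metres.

Rounding to 3 decimal places leaves each coordinate within ±0.0005° of the true value.
N–S: 0.0005° × 111120 m/° = 55.56 m.
Longitude error → 0.0005 × 111120 × cos 81.798° = 0.0005 × 111120 × 0.1427 ≈ 7.92638 m.
The two errors are perpendicular, so the maximum displacement is √(55.56² + 7.92638²) ≈ 56.1226 m.

56.1 metres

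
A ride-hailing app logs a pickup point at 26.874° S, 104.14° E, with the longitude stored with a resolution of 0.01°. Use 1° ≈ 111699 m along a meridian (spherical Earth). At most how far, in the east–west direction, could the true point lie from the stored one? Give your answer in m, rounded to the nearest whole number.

With a 0.01° grid the true value lies within half a step, ±0.01°/2 = ±0.005°, of the stored one.
One degree of longitude at 26.874° is 111699 × cos 26.874° ≈ 111699 × 0.8920 = 99635.8 m.
East–west error: 0.005° × 99635.8 m/° ≈ 498.179 m.

498 m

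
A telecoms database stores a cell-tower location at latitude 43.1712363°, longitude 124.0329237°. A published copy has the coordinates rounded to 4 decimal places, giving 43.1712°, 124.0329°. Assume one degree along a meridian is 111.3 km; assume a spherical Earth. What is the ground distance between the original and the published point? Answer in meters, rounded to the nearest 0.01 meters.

4.47 meters

The latitude changed by +0.0000363° and the longitude by +0.0000237°.
N–S: 0.0000363° × 111300 m/° = 4.04019 m.
East–west at this latitude: 0.0000237° × 111300 × cos 43.1712° ≈ 0.0000237 × 81172.5 = 1.92379 m.
Hypotenuse of the two orthogonal shifts: √(4.04019² + 1.92379²) = 4.47483 m.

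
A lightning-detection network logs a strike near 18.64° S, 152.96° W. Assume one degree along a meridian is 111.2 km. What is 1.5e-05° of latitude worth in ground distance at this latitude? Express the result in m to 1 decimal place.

1.7 m

Along a meridian 1.5e-05° is 1.5e-05 × 111200 = 1.668 m.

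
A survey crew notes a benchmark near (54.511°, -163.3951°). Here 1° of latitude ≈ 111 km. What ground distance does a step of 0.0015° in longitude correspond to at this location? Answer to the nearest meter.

97 meters

0.0015° of longitude at 54.511° is 0.0015 × 111000 × cos 54.511° ≈ 0.0015 × 64440.7 = 96.661 m.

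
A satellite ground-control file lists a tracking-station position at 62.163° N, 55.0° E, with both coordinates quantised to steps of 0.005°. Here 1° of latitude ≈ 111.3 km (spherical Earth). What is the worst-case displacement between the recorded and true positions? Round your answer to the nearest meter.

With a 0.005° grid the true value lies within half a step, ±0.005°/2 = ±0.0025°, of the stored one.
North–south component: 0.0025° × 111300 = 278.25 m.
East–west component at 62.163°: 0.0025° × 111300 × cos 62.163° ≈ 0.0025 × 51972.4 ≈ 129.931 m.
The two errors are perpendicular, so the maximum displacement is √(278.25² + 129.931²) ≈ 307.091 m.

307 meters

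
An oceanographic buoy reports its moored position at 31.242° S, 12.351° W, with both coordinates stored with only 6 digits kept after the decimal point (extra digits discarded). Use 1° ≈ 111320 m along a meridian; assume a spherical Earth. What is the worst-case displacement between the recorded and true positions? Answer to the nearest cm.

15 cm

Truncating at 6 decimal places can drop up to a full unit in the last place, so each coordinate may be off by as much as 1e-06°.
North–south component: 1e-06° × 111320 = 0.11132 m.
East–west component at 31.242°: 1e-06° × 111320 × cos 31.242° ≈ 1e-06 × 95176.9 ≈ 0.0951769 m.
Worst case both components are at the extreme and orthogonal: √(0.11132² + 0.0951769²) ≈ 0.146461 m.
That is 0.146461 m = 14.646 cm.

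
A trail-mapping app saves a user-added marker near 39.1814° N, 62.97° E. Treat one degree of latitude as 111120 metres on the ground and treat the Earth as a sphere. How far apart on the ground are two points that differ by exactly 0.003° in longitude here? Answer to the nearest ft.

848 ft

At 39.1814° a degree of longitude is 111120 × cos 39.1814° ≈ 86134.6 m, so 0.003° corresponds to 258.404 m.
In feet: 258.404 m ÷ 0.3048 ≈ 847.78 ft.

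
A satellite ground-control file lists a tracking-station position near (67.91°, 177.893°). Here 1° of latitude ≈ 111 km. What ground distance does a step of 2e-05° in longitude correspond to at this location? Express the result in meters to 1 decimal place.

0.8 meters

2e-05° of longitude at 67.91° is 2e-05 × 111000 × cos 67.91° ≈ 2e-05 × 41742.9 = 0.834859 m.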